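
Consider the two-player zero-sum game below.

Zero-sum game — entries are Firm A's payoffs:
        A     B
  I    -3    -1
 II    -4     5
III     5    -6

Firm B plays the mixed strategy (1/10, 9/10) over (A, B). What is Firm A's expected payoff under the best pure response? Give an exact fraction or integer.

I: (-3)·(1/10) + (-1)·(9/10) = -6/5.
II: (-4)·(1/10) + (5)·(9/10) = 41/10.
III: (5)·(1/10) + (-6)·(9/10) = -49/10.
The best pure response is II with expected payoff 41/10.

41/10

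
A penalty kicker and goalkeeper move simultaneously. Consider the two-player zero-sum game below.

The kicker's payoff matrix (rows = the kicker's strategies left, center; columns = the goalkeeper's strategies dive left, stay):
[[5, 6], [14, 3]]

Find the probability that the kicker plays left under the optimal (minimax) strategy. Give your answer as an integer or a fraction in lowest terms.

11/12

Row minima are 5 and 3, so the kicker's maximin is 5; column maxima are 14 and 6, so the goalkeeper's minimax is 6. These differ, so the equilibrium is in mixed strategies.
Let the kicker play left with probability p. The goalkeeper is indifferent when 5p + 14(1−p) = 6p + 3(1−p), giving p = 11/12.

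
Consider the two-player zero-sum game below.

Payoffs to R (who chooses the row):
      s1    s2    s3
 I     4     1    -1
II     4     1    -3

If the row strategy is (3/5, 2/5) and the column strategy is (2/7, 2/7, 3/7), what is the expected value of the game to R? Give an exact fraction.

23/35

Against (2/7, 2/7, 3/7), each row's expected payoff is I: 1; II: 1/7.
Taking the (3/5, 2/5)-weighted average: (3/5)·(1) + (2/5)·(1/7) = 23/35.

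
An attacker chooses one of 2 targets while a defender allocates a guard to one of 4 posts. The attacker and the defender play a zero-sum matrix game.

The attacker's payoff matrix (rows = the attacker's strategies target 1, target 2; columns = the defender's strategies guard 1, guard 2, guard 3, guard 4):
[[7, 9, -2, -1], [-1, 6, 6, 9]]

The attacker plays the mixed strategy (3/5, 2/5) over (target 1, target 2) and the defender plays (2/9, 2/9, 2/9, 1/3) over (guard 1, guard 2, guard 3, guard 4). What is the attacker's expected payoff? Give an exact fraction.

173/45

Against (2/9, 2/9, 2/9, 1/3), each row's expected payoff is target 1: 25/9; target 2: 49/9.
Taking the (3/5, 2/5)-weighted average: (3/5)·(25/9) + (2/5)·(49/9) = 173/45.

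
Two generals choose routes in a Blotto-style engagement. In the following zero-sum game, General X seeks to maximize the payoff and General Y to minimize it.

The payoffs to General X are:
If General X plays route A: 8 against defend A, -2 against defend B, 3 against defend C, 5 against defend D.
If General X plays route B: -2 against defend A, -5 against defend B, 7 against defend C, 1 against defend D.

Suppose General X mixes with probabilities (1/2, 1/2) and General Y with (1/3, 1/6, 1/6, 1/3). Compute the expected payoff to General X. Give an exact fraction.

Against (1/3, 1/6, 1/6, 1/3), each row's expected payoff is route A: 9/2; route B: 0.
Taking the (1/2, 1/2)-weighted average: (1/2)·(9/2) + (1/2)·(0) = 9/4.

9/4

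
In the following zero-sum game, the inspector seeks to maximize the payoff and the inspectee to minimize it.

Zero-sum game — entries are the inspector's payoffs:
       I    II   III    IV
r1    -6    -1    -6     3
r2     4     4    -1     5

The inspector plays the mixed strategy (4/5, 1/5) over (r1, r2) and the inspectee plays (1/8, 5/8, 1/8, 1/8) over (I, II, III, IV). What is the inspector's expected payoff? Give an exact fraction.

Against (1/8, 5/8, 1/8, 1/8), each row's expected payoff is r1: -7/4; r2: 7/2.
Taking the (4/5, 1/5)-weighted average: (4/5)·(-7/4) + (1/5)·(7/2) = -7/10.

-7/10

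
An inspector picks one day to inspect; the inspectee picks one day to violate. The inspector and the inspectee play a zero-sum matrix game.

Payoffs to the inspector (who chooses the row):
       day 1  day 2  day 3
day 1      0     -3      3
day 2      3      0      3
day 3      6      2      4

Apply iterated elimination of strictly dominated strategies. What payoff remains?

2

Column day 3 is strictly dominated by day 2 for the inspectee (-3<3, 0<3, 2<4); eliminate day 3.
Row day 1 is strictly dominated by row day 2 (3>0, 0>-3); eliminate day 1.
Column day 1 is strictly dominated by day 2 for the inspectee (0<3, 2<6); eliminate day 1.
Row day 2 is strictly dominated by row day 3 (2>0); eliminate day 2.
Only (day 3, day 2) remains, with payoff 2.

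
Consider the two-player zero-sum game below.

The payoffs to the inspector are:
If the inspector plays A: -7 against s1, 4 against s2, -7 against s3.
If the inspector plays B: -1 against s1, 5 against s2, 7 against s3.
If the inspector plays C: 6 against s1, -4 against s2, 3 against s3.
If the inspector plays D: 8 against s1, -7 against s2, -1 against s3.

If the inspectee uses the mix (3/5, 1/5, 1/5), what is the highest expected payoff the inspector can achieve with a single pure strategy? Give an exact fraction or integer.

A: (-7)·(3/5) + (4)·(1/5) + (-7)·(1/5) = -24/5.
B: (-1)·(3/5) + (5)·(1/5) + (7)·(1/5) = 9/5.
C: (6)·(3/5) + (-4)·(1/5) + (3)·(1/5) = 17/5.
D: (8)·(3/5) + (-7)·(1/5) + (-1)·(1/5) = 16/5.
The best pure response is C with expected payoff 17/5.

17/5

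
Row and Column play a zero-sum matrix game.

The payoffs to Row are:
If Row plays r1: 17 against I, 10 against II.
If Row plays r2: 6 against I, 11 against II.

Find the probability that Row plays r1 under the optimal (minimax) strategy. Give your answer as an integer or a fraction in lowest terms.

5/12

Row minima are 10 and 6, so Row's maximin is 10; column maxima are 17 and 11, so Column's minimax is 11. These differ, so the equilibrium is in mixed strategies.
Let Row play r1 with probability p. Column is indifferent when 17p + 6(1−p) = 10p + 11(1−p), giving p = 5/12.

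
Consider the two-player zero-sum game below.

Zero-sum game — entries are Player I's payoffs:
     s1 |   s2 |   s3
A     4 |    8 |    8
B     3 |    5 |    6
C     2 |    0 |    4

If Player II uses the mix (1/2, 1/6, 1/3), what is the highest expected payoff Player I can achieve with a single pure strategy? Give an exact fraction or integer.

A: (4)·(1/2) + (8)·(1/6) + (8)·(1/3) = 6.
B: (3)·(1/2) + (5)·(1/6) + (6)·(1/3) = 13/3.
C: (2)·(1/2) + (0)·(1/6) + (4)·(1/3) = 7/3.
The best pure response is A with expected payoff 6.

6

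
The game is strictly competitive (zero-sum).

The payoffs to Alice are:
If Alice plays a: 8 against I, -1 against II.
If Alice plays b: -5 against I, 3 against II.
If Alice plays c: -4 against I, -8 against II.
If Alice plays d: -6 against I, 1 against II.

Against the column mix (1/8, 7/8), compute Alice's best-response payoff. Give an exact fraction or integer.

2

a: (8)·(1/8) + (-1)·(7/8) = 1/8.
b: (-5)·(1/8) + (3)·(7/8) = 2.
c: (-4)·(1/8) + (-8)·(7/8) = -15/2.
d: (-6)·(1/8) + (1)·(7/8) = 1/8.
The best pure response is b with expected payoff 2.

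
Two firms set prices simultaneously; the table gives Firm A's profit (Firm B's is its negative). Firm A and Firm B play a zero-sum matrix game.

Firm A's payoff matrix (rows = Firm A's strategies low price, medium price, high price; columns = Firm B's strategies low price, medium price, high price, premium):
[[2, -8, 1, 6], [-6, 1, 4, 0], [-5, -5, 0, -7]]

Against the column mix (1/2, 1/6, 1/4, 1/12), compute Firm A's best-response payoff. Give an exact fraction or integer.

5/12

low price: (2)·(1/2) + (-8)·(1/6) + (1)·(1/4) + (6)·(1/12) = 5/12.
medium price: (-6)·(1/2) + (1)·(1/6) + (4)·(1/4) + (0)·(1/12) = -11/6.
high price: (-5)·(1/2) + (-5)·(1/6) + (0)·(1/4) + (-7)·(1/12) = -47/12.
The best pure response is low price with expected payoff 5/12.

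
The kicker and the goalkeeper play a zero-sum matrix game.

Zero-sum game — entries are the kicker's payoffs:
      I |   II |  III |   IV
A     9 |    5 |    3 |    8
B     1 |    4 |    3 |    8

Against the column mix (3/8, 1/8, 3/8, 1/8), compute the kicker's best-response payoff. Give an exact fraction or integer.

49/8

A: (9)·(3/8) + (5)·(1/8) + (3)·(3/8) + (8)·(1/8) = 49/8.
B: (1)·(3/8) + (4)·(1/8) + (3)·(3/8) + (8)·(1/8) = 3.
The best pure response is A with expected payoff 49/8.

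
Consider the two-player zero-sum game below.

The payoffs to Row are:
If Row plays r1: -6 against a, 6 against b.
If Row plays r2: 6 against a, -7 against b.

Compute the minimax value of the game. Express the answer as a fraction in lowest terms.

-6/25

Row minima are -6 and -7, so Row's maximin is -6; column maxima are 6 and 6, so Column's minimax is 6. These differ, so the equilibrium is in mixed strategies.
Let Row play r1 with probability p. Column is indifferent when −6p + 6(1−p) = 6p − 7(1−p), giving p = 13/25.
Let Column play a with probability q. Row is indifferent when −6q + 6(1−q) = 6q − 7(1−q), giving q = 13/25.
The value is -6·(13/25) + (6)·(12/25) = -6/25.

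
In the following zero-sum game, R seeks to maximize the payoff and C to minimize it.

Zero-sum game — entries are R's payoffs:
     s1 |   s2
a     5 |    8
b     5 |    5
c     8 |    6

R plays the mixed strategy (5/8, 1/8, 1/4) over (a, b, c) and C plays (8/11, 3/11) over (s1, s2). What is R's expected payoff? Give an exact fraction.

49/8

Against (8/11, 3/11), each row's expected payoff is a: 64/11; b: 5; c: 82/11.
Taking the (5/8, 1/8, 1/4)-weighted average: (5/8)·(64/11) + (1/8)·(5) + (1/4)·(82/11) = 49/8.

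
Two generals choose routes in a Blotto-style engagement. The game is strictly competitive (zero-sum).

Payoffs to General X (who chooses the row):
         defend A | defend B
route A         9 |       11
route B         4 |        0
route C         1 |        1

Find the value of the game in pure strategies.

Row minima: 9, 0, 1 → General X's maximin is 9.
Column maxima: 9, 11 → General Y's minimax is 9.
They coincide at (route A, defend A), so the value is 9.

9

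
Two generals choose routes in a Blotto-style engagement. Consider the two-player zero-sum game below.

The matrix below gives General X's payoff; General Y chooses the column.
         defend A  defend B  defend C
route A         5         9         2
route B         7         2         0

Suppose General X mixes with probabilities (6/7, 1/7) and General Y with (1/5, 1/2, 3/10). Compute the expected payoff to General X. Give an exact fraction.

39/7

Against (1/5, 1/2, 3/10), each row's expected payoff is route A: 61/10; route B: 12/5.
Taking the (6/7, 1/7)-weighted average: (6/7)·(61/10) + (1/7)·(12/5) = 39/7.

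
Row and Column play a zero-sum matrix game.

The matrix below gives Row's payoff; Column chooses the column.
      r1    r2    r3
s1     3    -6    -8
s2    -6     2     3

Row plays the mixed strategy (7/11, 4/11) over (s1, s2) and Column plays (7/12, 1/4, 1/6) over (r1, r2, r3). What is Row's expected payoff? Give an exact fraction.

Against (7/12, 1/4, 1/6), each row's expected payoff is s1: -13/12; s2: -5/2.
Taking the (7/11, 4/11)-weighted average: (7/11)·(-13/12) + (4/11)·(-5/2) = -211/132.

-211/132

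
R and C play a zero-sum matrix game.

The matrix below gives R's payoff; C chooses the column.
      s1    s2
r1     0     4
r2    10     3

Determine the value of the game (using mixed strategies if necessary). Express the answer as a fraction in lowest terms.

40/11

Row minima are 0 and 3, so R's maximin is 3; column maxima are 10 and 4, so C's minimax is 4. These differ, so the equilibrium is in mixed strategies.
Let R play r1 with probability p. C is indifferent when 10(1−p) = 4p + 3(1−p), giving p = 7/11.
Let C play s1 with probability q. R is indifferent when 4(1−q) = 10q + 3(1−q), giving q = 1/11.
The value is 0·(1/11) + (4)·(10/11) = 40/11.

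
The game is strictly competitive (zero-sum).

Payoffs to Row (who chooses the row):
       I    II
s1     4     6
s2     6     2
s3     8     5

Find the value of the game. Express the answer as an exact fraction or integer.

28/5

Row s2 is strictly dominated by row s3, so Row never plays it.
The remaining 2×2 game on (s1, s3) × (I, II) has no saddle point. Let Row play s1 with probability p; indifference gives 4p + 8(1−p) = 6p + 5(1−p), so p = 3/5.
Similarly Column's optimal q on I is 1/5, and the value is 4·(1/5) + (6)·(4/5) = 28/5.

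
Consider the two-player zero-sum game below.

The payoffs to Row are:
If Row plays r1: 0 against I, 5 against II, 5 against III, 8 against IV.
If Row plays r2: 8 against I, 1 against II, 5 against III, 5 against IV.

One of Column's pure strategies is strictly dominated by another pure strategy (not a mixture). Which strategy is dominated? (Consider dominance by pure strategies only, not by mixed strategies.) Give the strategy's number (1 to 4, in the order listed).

Column prefers columns that give Row less. Compare IV with II: 5 < 8, 1 < 5.
So II strictly dominates IV for Column; IV is strictly dominated.

4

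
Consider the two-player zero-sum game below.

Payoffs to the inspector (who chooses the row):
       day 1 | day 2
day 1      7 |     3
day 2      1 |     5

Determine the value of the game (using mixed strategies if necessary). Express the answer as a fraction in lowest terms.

4

Row minima are 3 and 1, so the inspector's maximin is 3; column maxima are 7 and 5, so the inspectee's minimax is 5. These differ, so the equilibrium is in mixed strategies.
Let the inspector play day 1 with probability p. The inspectee is indifferent when 7p + (1−p) = 3p + 5(1−p), giving p = 1/2.
Let the inspectee play day 1 with probability q. The inspector is indifferent when 7q + 3(1−q) = q + 5(1−q), giving q = 1/4.
The value is 7·(1/4) + (3)·(3/4) = 4.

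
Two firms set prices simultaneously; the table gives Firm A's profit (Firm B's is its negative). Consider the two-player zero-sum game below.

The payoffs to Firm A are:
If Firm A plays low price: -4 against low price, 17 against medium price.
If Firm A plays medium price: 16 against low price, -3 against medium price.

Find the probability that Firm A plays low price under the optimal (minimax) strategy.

Row minima are -4 and -3, so Firm A's maximin is -3; column maxima are 16 and 17, so Firm B's minimax is 16. These differ, so the equilibrium is in mixed strategies.
Let Firm A play low price with probability p. Firm B is indifferent when −4p + 16(1−p) = 17p − 3(1−p), giving p = 19/40.

19/40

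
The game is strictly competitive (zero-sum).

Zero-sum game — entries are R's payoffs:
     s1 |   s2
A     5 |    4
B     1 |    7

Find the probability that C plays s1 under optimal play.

3/7

Row minima are 4 and 1, so R's maximin is 4; column maxima are 5 and 7, so C's minimax is 5. These differ, so the equilibrium is in mixed strategies.
Let C play s1 with probability q. R is indifferent when 5q + 4(1−q) = q + 7(1−q), giving q = 3/7.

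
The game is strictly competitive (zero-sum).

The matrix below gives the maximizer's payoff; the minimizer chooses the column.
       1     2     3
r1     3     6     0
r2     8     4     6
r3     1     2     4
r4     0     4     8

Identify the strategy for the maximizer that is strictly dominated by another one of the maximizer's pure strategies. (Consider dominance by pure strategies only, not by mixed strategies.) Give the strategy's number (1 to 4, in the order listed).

Compare r3 with r2: 8 > 1, 4 > 2, 6 > 4.
So r2 strictly dominates r3 for the maximizer; r3 is strictly dominated.

3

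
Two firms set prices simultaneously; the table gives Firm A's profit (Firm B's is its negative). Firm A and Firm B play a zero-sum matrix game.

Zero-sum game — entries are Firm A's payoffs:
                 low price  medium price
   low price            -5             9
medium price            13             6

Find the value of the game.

7

Row minima are -5 and 6, so Firm A's maximin is 6; column maxima are 13 and 9, so Firm B's minimax is 9. These differ, so the equilibrium is in mixed strategies.
Let Firm A play low price with probability p. Firm B is indifferent when −5p + 13(1−p) = 9p + 6(1−p), giving p = 1/3.
Let Firm B play low price with probability q. Firm A is indifferent when −5q + 9(1−q) = 13q + 6(1−q), giving q = 1/7.
The value is -5·(1/7) + (9)·(6/7) = 7.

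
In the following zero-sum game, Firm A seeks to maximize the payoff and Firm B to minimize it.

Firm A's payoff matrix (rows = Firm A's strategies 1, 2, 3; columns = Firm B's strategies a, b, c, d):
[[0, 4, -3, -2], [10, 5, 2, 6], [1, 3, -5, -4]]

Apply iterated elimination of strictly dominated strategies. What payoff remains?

Column d is strictly dominated by c for Firm B (-3<-2, 2<6, -5<-4); eliminate d.
Row 3 is strictly dominated by row 2 (10>1, 5>3, 2>-5); eliminate 3.
Column b is strictly dominated by c for Firm B (-3<4, 2<5); eliminate b.
Column a is strictly dominated by c for Firm B (-3<0, 2<10); eliminate a.
Row 1 is strictly dominated by row 2 (2>-3); eliminate 1.
Only (2, c) remains, with payoff 2.

2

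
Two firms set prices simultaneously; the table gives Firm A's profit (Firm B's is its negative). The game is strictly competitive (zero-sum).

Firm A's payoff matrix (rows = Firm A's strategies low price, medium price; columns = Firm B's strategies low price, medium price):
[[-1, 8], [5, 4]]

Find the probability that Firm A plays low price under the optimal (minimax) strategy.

Row minima are -1 and 4, so Firm A's maximin is 4; column maxima are 5 and 8, so Firm B's minimax is 5. These differ, so the equilibrium is in mixed strategies.
Let Firm A play low price with probability p. Firm B is indifferent when −p + 5(1−p) = 8p + 4(1−p), giving p = 1/10.

1/10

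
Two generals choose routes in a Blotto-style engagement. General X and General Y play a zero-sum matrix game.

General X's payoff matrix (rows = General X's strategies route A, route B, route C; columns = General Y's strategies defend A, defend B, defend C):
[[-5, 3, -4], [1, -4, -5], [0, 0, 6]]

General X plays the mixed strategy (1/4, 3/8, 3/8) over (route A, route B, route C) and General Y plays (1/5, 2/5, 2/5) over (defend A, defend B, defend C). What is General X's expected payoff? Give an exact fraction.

Against (1/5, 2/5, 2/5), each row's expected payoff is route A: -7/5; route B: -17/5; route C: 12/5.
Taking the (1/4, 3/8, 3/8)-weighted average: (1/4)·(-7/5) + (3/8)·(-17/5) + (3/8)·(12/5) = -29/40.

-29/40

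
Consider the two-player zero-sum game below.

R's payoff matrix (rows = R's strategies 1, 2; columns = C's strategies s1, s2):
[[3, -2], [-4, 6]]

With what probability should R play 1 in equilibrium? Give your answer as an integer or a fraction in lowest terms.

2/3

Row minima are -2 and -4, so R's maximin is -2; column maxima are 3 and 6, so C's minimax is 3. These differ, so the equilibrium is in mixed strategies.
Let R play 1 with probability p. C is indifferent when 3p − 4(1−p) = −2p + 6(1−p), giving p = 2/3.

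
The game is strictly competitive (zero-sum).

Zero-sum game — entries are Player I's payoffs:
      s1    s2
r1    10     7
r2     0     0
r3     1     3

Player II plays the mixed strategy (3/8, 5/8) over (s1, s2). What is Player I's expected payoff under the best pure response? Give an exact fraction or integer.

r1: (10)·(3/8) + (7)·(5/8) = 65/8.
r2: (0)·(3/8) + (0)·(5/8) = 0.
r3: (1)·(3/8) + (3)·(5/8) = 9/4.
The best pure response is r1 with expected payoff 65/8.

65/8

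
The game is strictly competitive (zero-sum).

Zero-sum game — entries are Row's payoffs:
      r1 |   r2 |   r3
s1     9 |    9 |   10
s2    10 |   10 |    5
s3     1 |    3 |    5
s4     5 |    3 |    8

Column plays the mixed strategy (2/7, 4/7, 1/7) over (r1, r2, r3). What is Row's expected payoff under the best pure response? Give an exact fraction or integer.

65/7

s1: (9)·(2/7) + (9)·(4/7) + (10)·(1/7) = 64/7.
s2: (10)·(2/7) + (10)·(4/7) + (5)·(1/7) = 65/7.
s3: (1)·(2/7) + (3)·(4/7) + (5)·(1/7) = 19/7.
s4: (5)·(2/7) + (3)·(4/7) + (8)·(1/7) = 30/7.
The best pure response is s2 with expected payoff 65/7.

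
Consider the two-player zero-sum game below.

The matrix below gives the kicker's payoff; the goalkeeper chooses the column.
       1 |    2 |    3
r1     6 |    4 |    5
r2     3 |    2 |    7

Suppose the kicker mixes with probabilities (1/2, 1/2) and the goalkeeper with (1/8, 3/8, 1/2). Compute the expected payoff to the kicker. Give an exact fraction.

75/16

Against (1/8, 3/8, 1/2), each row's expected payoff is r1: 19/4; r2: 37/8.
Taking the (1/2, 1/2)-weighted average: (1/2)·(19/4) + (1/2)·(37/8) = 75/16.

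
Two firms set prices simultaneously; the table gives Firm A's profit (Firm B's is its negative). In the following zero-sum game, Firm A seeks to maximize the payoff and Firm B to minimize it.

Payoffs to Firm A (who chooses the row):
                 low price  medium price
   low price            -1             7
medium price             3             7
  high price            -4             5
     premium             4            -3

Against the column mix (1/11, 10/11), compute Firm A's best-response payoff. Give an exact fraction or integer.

low price: (-1)·(1/11) + (7)·(10/11) = 69/11.
medium price: (3)·(1/11) + (7)·(10/11) = 73/11.
high price: (-4)·(1/11) + (5)·(10/11) = 46/11.
premium: (4)·(1/11) + (-3)·(10/11) = -26/11.
The best pure response is medium price with expected payoff 73/11.

73/11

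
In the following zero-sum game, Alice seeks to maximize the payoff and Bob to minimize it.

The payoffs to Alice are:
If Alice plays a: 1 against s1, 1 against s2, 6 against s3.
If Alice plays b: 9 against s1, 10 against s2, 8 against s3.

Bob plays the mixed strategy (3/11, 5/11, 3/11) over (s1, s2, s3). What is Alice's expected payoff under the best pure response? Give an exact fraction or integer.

a: (1)·(3/11) + (1)·(5/11) + (6)·(3/11) = 26/11.
b: (9)·(3/11) + (10)·(5/11) + (8)·(3/11) = 101/11.
The best pure response is b with expected payoff 101/11.

101/11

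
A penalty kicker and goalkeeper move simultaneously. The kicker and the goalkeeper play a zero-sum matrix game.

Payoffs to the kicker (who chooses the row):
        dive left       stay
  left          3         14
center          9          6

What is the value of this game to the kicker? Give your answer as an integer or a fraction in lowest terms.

54/7

Row minima are 3 and 6, so the kicker's maximin is 6; column maxima are 9 and 14, so the goalkeeper's minimax is 9. These differ, so the equilibrium is in mixed strategies.
Let the kicker play left with probability p. The goalkeeper is indifferent when 3p + 9(1−p) = 14p + 6(1−p), giving p = 3/14.
Let the goalkeeper play dive left with probability q. The kicker is indifferent when 3q + 14(1−q) = 9q + 6(1−q), giving q = 4/7.
The value is 3·(4/7) + (14)·(3/7) = 54/7.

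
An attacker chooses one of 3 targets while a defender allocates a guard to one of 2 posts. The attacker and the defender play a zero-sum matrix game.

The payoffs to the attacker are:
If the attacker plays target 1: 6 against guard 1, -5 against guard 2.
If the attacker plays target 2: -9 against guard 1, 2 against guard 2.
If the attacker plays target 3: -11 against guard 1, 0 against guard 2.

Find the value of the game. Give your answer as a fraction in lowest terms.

Row target 3 is strictly dominated by row target 2, so the attacker never plays it.
The remaining 2×2 game on (target 1, target 2) × (guard 1, guard 2) has no saddle point. Let the attacker play target 1 with probability p; indifference gives 6p − 9(1−p) = −5p + 2(1−p), so p = 1/2.
Similarly the defender's optimal q on guard 1 is 7/22, and the value is 6·(7/22) + (-5)·(15/22) = -3/2.

-3/2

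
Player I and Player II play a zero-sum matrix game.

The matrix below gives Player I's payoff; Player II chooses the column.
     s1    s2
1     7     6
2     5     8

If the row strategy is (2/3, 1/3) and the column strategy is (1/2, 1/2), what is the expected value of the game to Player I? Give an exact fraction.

13/2

Against (1/2, 1/2), each row's expected payoff is 1: 13/2; 2: 13/2.
Taking the (2/3, 1/3)-weighted average: (2/3)·(13/2) + (1/3)·(13/2) = 13/2.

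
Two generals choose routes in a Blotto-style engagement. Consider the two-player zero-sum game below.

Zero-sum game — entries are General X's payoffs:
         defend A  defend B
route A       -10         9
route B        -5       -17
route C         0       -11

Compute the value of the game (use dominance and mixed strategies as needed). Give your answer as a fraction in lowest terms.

Row route B is strictly dominated by row route C, so General X never plays it.
The remaining 2×2 game on (route A, route C) × (defend A, defend B) has no saddle point. Let General X play route A with probability p; indifference gives −10p = 9p − 11(1−p), so p = 11/30.
Similarly General Y's optimal q on defend A is 2/3, and the value is -10·(2/3) + (9)·(1/3) = -11/3.

-11/3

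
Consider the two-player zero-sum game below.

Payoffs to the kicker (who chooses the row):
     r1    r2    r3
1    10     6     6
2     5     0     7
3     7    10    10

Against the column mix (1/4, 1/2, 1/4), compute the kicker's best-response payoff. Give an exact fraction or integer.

37/4

1: (10)·(1/4) + (6)·(1/2) + (6)·(1/4) = 7.
2: (5)·(1/4) + (0)·(1/2) + (7)·(1/4) = 3.
3: (7)·(1/4) + (10)·(1/2) + (10)·(1/4) = 37/4.
The best pure response is 3 with expected payoff 37/4.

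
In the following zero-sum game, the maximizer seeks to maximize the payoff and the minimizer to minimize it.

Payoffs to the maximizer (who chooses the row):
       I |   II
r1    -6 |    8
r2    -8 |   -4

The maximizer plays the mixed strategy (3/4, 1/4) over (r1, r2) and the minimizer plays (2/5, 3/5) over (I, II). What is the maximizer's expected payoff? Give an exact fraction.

2/5

Against (2/5, 3/5), each row's expected payoff is r1: 12/5; r2: -28/5.
Taking the (3/4, 1/4)-weighted average: (3/4)·(12/5) + (1/4)·(-28/5) = 2/5.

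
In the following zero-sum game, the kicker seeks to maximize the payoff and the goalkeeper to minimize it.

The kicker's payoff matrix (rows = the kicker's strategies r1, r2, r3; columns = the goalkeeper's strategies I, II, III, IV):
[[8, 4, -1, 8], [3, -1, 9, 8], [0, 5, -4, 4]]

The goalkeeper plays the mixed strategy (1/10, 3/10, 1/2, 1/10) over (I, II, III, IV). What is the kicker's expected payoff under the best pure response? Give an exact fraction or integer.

53/10

r1: (8)·(1/10) + (4)·(3/10) + (-1)·(1/2) + (8)·(1/10) = 23/10.
r2: (3)·(1/10) + (-1)·(3/10) + (9)·(1/2) + (8)·(1/10) = 53/10.
r3: (0)·(1/10) + (5)·(3/10) + (-4)·(1/2) + (4)·(1/10) = -1/10.
The best pure response is r2 with expected payoff 53/10.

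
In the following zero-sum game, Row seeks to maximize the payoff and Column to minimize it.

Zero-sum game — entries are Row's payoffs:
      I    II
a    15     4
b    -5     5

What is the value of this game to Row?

95/21

Row minima are 4 and -5, so Row's maximin is 4; column maxima are 15 and 5, so Column's minimax is 5. These differ, so the equilibrium is in mixed strategies.
Let Row play a with probability p. Column is indifferent when 15p − 5(1−p) = 4p + 5(1−p), giving p = 10/21.
Let Column play I with probability q. Row is indifferent when 15q + 4(1−q) = −5q + 5(1−q), giving q = 1/21.
The value is 15·(1/21) + (4)·(20/21) = 95/21.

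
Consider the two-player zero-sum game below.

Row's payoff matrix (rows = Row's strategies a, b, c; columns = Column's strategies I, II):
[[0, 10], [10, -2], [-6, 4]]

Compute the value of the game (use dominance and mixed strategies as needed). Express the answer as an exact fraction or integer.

Row c is strictly dominated by row a, so Row never plays it.
The remaining 2×2 game on (a, b) × (I, II) has no saddle point. Let Row play a with probability p; indifference gives 10(1−p) = 10p − 2(1−p), so p = 6/11.
Similarly Column's optimal q on I is 6/11, and the value is 0·(6/11) + (10)·(5/11) = 50/11.

50/11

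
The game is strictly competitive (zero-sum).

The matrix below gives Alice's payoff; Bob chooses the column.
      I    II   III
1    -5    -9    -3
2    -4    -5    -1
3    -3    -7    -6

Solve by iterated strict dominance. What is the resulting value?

-5

Column III is strictly dominated by II for Bob (-9<-3, -5<-1, -7<-6); eliminate III.
Column I is strictly dominated by II for Bob (-9<-5, -5<-4, -7<-3); eliminate I.
Row 1 is strictly dominated by row 2 (-5>-9); eliminate 1.
Row 3 is strictly dominated by row 2 (-5>-7); eliminate 3.
Only (2, II) remains, with payoff -5.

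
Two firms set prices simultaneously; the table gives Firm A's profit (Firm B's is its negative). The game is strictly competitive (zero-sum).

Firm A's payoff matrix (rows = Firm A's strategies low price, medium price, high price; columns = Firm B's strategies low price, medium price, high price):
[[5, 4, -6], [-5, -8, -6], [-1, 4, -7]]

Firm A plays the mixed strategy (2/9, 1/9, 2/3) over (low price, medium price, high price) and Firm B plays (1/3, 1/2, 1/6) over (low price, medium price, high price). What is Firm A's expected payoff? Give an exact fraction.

Against (1/3, 1/2, 1/6), each row's expected payoff is low price: 8/3; medium price: -20/3; high price: 1/2.
Taking the (2/9, 1/9, 2/3)-weighted average: (2/9)·(8/3) + (1/9)·(-20/3) + (2/3)·(1/2) = 5/27.

5/27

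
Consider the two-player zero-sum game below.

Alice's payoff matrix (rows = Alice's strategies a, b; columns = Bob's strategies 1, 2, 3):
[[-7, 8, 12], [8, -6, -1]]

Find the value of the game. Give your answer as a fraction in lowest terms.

Column 3 is strictly dominated by 2 for Bob (it gives Alice more in every row).
The remaining 2×2 game on (a, b) × (1, 2) has no saddle point. Let Alice play a with probability p; indifference gives −7p + 8(1−p) = 8p − 6(1−p), so p = 14/29.
Similarly Bob's optimal q on 1 is 14/29, and the value is -7·(14/29) + (8)·(15/29) = 22/29.

22/29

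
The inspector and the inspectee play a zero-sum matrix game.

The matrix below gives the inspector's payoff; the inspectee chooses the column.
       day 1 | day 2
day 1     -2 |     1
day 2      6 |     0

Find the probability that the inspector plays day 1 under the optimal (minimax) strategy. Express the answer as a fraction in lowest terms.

2/3

Row minima are -2 and 0, so the inspector's maximin is 0; column maxima are 6 and 1, so the inspectee's minimax is 1. These differ, so the equilibrium is in mixed strategies.
Let the inspector play day 1 with probability p. The inspectee is indifferent when −2p + 6(1−p) = p, giving p = 2/3.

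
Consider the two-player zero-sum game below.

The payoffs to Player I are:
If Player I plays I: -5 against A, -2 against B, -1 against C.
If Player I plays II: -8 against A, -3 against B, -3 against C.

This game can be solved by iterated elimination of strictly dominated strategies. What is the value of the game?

Column C is strictly dominated by A for Player II (-5<-1, -8<-3); eliminate C.
Row II is strictly dominated by row I (-5>-8, -2>-3); eliminate II.
Column B is strictly dominated by A for Player II (-5<-2); eliminate B.
Only (I, A) remains, with payoff -5.

-5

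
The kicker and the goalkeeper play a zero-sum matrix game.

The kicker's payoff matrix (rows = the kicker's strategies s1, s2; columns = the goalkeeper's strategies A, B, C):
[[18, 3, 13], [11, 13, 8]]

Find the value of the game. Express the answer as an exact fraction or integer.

29/3

Column A is strictly dominated by C for the goalkeeper (it gives the kicker more in every row).
The remaining 2×2 game on (s1, s2) × (B, C) has no saddle point. Let the kicker play s1 with probability p; indifference gives 3p + 13(1−p) = 13p + 8(1−p), so p = 1/3.
Similarly the goalkeeper's optimal q on B is 1/3, and the value is 3·(1/3) + (13)·(2/3) = 29/3.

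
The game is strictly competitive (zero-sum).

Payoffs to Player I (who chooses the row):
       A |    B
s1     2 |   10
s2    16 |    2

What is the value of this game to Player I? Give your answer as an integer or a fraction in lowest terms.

Row minima are 2 and 2, so Player I's maximin is 2; column maxima are 16 and 10, so Player II's minimax is 10. These differ, so the equilibrium is in mixed strategies.
Let Player I play s1 with probability p. Player II is indifferent when 2p + 16(1−p) = 10p + 2(1−p), giving p = 7/11.
Let Player II play A with probability q. Player I is indifferent when 2q + 10(1−q) = 16q + 2(1−q), giving q = 4/11.
The value is 2·(4/11) + (10)·(7/11) = 78/11.

78/11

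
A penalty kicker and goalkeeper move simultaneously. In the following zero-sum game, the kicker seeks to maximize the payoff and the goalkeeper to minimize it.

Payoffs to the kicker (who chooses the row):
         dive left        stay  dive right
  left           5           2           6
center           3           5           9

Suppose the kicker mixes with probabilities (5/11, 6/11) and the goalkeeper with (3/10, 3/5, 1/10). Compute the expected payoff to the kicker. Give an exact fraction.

Against (3/10, 3/5, 1/10), each row's expected payoff is left: 33/10; center: 24/5.
Taking the (5/11, 6/11)-weighted average: (5/11)·(33/10) + (6/11)·(24/5) = 453/110.

453/110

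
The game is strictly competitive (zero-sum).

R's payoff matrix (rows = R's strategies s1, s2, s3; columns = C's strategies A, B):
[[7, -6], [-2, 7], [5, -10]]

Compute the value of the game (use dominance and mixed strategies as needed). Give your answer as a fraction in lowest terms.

Row s3 is strictly dominated by row s1, so R never plays it.
The remaining 2×2 game on (s1, s2) × (A, B) has no saddle point. Let R play s1 with probability p; indifference gives 7p − 2(1−p) = −6p + 7(1−p), so p = 9/22.
Similarly C's optimal q on A is 13/22, and the value is 7·(13/22) + (-6)·(9/22) = 37/22.

37/22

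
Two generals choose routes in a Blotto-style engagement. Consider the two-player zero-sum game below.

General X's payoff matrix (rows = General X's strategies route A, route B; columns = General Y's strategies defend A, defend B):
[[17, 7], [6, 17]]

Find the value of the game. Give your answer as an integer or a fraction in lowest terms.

247/21

Row minima are 7 and 6, so General X's maximin is 7; column maxima are 17 and 17, so General Y's minimax is 17. These differ, so the equilibrium is in mixed strategies.
Let General X play route A with probability p. General Y is indifferent when 17p + 6(1−p) = 7p + 17(1−p), giving p = 11/21.
Let General Y play defend A with probability q. General X is indifferent when 17q + 7(1−q) = 6q + 17(1−q), giving q = 10/21.
The value is 17·(10/21) + (7)·(11/21) = 247/21.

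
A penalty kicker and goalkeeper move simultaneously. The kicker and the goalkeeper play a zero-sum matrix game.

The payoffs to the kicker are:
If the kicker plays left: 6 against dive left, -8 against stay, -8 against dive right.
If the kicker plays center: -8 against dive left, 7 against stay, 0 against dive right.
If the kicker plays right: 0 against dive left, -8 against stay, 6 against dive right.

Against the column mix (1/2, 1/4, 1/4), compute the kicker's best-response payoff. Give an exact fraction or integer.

-1/2

left: (6)·(1/2) + (-8)·(1/4) + (-8)·(1/4) = -1.
center: (-8)·(1/2) + (7)·(1/4) + (0)·(1/4) = -9/4.
right: (0)·(1/2) + (-8)·(1/4) + (6)·(1/4) = -1/2.
The best pure response is right with expected payoff -1/2.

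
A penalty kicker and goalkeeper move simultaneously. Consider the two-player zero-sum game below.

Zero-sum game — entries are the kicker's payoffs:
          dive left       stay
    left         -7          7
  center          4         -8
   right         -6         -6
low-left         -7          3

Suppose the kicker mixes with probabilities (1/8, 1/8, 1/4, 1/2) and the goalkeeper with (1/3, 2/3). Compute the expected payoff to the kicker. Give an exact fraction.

-15/8

Against (1/3, 2/3), each row's expected payoff is left: 7/3; center: -4; right: -6; low-left: -1/3.
Taking the (1/8, 1/8, 1/4, 1/2)-weighted average: (1/8)·(7/3) + (1/8)·(-4) + (1/4)·(-6) + (1/2)·(-1/3) = -15/8.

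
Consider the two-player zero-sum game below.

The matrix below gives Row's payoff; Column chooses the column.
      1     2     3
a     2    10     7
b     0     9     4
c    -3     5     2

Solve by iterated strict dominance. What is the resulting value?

2

Row c is strictly dominated by row a (2>-3, 10>5, 7>2); eliminate c.
Column 3 is strictly dominated by 1 for Column (2<7, 0<4); eliminate 3.
Row b is strictly dominated by row a (2>0, 10>9); eliminate b.
Column 2 is strictly dominated by 1 for Column (2<10); eliminate 2.
Only (a, 1) remains, with payoff 2.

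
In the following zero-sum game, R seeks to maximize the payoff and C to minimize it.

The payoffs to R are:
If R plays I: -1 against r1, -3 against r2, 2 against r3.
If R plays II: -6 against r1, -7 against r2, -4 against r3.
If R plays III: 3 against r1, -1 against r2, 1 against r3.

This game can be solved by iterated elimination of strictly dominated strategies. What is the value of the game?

-1

Row II is strictly dominated by row I (-1>-6, -3>-7, 2>-4); eliminate II.
Column r1 is strictly dominated by r2 for C (-3<-1, -1<3); eliminate r1.
Column r3 is strictly dominated by r2 for C (-3<2, -1<1); eliminate r3.
Row I is strictly dominated by row III (-1>-3); eliminate I.
Only (III, r2) remains, with payoff -1.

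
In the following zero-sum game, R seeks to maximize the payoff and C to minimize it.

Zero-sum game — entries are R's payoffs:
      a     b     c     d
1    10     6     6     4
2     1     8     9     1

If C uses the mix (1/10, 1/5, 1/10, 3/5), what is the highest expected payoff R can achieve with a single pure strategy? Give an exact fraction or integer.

26/5

1: (10)·(1/10) + (6)·(1/5) + (6)·(1/10) + (4)·(3/5) = 26/5.
2: (1)·(1/10) + (8)·(1/5) + (9)·(1/10) + (1)·(3/5) = 16/5.
The best pure response is 1 with expected payoff 26/5.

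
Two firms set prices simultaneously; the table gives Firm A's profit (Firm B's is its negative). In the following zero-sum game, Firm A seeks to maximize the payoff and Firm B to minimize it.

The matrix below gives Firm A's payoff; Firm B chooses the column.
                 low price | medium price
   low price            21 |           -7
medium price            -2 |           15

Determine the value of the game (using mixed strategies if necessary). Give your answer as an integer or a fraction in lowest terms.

Row minima are -7 and -2, so Firm A's maximin is -2; column maxima are 21 and 15, so Firm B's minimax is 15. These differ, so the equilibrium is in mixed strategies.
Let Firm A play low price with probability p. Firm B is indifferent when 21p − 2(1−p) = −7p + 15(1−p), giving p = 17/45.
Let Firm B play low price with probability q. Firm A is indifferent when 21q − 7(1−q) = −2q + 15(1−q), giving q = 22/45.
The value is 21·(22/45) + (-7)·(23/45) = 301/45.

301/45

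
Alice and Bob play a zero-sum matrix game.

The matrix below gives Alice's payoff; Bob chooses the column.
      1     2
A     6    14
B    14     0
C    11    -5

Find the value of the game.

98/11

Row C is strictly dominated by row B, so Alice never plays it.
The remaining 2×2 game on (A, B) × (1, 2) has no saddle point. Let Alice play A with probability p; indifference gives 6p + 14(1−p) = 14p, so p = 7/11.
Similarly Bob's optimal q on 1 is 7/11, and the value is 6·(7/11) + (14)·(4/11) = 98/11.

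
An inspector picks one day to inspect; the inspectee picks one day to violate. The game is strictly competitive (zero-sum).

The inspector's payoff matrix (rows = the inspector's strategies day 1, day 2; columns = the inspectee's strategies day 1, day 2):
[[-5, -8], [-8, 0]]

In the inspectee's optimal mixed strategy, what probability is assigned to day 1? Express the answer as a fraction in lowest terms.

8/11

Row minima are -8 and -8, so the inspector's maximin is -8; column maxima are -5 and 0, so the inspectee's minimax is -5. These differ, so the equilibrium is in mixed strategies.
Let the inspectee play day 1 with probability q. The inspector is indifferent when −5q − 8(1−q) = −8q, giving q = 8/11.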